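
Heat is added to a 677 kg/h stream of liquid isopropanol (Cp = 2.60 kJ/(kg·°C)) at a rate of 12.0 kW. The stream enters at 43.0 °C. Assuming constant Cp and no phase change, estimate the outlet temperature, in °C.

Q = 12.0 kW = 43200 kJ/h
ΔT = Q/(ṁ·Cp) = 43200/(677×2.60) = 24.543 K
T_out = 43.0 + 24.543 = 67.543 °C

T_out = 67.5 °C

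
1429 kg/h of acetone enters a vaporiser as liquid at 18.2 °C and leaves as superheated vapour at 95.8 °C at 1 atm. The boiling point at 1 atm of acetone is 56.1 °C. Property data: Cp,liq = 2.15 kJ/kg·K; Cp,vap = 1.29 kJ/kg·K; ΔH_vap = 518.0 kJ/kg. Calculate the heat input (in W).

liquid 18.2→56.1 °C: 81.485 kJ/kg
vaporisation at 56.1 °C: 518 kJ/kg
vapour 56.1→95.8 °C: 51.213 kJ/kg
Δh = 81.485 + 518 + 51.213 = 650.7 kJ/kg
Q = ṁ·Δh = 1429 kg/h × 650.7 kJ/kg = 929850 kJ/h
|Q| = 258.29 kW = 258290 W

Q = 258000 W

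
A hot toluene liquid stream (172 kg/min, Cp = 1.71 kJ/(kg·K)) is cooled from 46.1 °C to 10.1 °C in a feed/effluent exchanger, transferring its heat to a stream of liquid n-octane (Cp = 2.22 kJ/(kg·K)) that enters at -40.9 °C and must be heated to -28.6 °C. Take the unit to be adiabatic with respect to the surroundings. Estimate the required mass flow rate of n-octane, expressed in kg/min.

ṁ_c = 388 kg/min

Heat released by hot stream: Q = 172 × 1.71 × (46.1 − 10.1) = 10588 kJ/min
Energy balance on cold side (adiabatic exchanger): Q = ṁ_c·Cp_c·(T_c,out − T_c,in)
ṁ_c = 10588 / [2.22 × (-28.6 − -40.9)] = 387.77 kg/min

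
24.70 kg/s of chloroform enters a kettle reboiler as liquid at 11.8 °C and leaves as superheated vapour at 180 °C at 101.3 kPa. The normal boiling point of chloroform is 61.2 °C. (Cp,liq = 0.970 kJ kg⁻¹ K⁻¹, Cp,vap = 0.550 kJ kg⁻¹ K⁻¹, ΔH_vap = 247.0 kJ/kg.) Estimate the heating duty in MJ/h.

liquid 11.8→61.2 °C: 47.918 kJ/kg
vaporisation at 61.2 °C: 247 kJ/kg
vapour 61.2→180 °C: 65.34 kJ/kg
Δh = 47.918 + 247 + 65.34 = 360.26 kJ/kg
Q = ṁ·Δh = 24.70 kg/s × 360.26 kJ/kg = 8898.4 kJ/s
|Q| = 8898.4 kW = 32034 MJ/h

Q = 32000 MJ/h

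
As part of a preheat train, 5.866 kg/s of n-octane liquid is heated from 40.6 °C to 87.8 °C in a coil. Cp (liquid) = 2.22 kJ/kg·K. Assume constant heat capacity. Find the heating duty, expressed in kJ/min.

Q = 36900 kJ/min

Q = ṁ·Cp·ΔT = 5.866 × 2.22 × (87.8 − 40.6) = 614.66 kJ/s
Heating duty = 36880 kJ/min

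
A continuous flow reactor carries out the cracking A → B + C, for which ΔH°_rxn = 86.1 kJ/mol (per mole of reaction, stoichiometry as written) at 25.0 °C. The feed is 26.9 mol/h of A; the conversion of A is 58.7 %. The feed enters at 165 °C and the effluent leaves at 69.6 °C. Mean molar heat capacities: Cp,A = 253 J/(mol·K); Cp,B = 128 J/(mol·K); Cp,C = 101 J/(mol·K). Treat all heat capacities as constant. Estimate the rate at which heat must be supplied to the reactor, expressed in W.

Q_in = 193 W

Extent of reaction ξ = 0.587 × 26.9 = 15.79 mol/h
Reaction term: ξ·ΔH°_rxn = 15.79 × 86.1 = 1359.5 kJ/h
Sensible, feed 165→25 °C: -952.8 kJ/h
Outlet flows (mol/h): A 11.11, B 15.79, C 15.79
Sensible, products 25→69.6 °C: 286.63 kJ/h
Q = ΔH = 693.38 kJ/h = 0.19261 kW
Heat supplied = 192.61 W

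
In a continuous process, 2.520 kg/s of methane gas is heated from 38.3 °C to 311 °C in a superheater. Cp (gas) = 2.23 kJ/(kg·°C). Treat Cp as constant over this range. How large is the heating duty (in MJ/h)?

Q = ṁ·Cp·ΔT = 2.520 × 2.23 × (311 − 38.3) = 1532.5 kJ/s
Heating duty = 5516.9 MJ/h

Q = 5520 MJ/h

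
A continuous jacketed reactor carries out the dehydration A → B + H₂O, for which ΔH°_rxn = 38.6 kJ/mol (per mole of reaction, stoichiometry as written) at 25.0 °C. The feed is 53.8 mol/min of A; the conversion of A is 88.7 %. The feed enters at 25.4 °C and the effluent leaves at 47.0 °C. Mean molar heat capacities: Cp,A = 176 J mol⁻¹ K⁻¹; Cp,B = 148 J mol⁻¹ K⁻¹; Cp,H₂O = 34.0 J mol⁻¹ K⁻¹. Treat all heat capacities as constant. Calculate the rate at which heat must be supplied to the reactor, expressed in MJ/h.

Q_in = 123 MJ/h

Extent of reaction ξ = 0.887 × 53.8 = 47.721 mol/min
Reaction term: ξ·ΔH°_rxn = 47.721 × 38.6 = 1842 kJ/min
Sensible, feed 25.4→25 °C: -3.7875 kJ/min
Outlet flows (mol/min): A 6.0794, B 47.721, H₂O 47.721
Sensible, products 25→47.0 °C: 214.61 kJ/min
Q = ΔH = 2052.8 kJ/min = 34.214 kW
Heat supplied = 123.17 MJ/h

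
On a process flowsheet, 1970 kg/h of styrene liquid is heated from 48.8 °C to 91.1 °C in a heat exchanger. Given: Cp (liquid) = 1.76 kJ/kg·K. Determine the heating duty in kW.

Q = ṁ·Cp·ΔT = 1970 × 1.76 × (91.1 − 48.8) = 146660 kJ/h
Converting: 146660 / 3600 s = 40.74 kW

Q = 40.7 kW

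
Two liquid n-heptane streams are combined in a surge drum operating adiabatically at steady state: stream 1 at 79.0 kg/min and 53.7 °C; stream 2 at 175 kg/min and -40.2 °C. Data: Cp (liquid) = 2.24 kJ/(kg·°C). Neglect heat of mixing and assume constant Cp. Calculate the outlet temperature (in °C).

T_out = -11.0 °C

Adiabatic, steady state ⇒ Σ ṁᵢCp,ᵢ(T_out − Tᵢ) = 0
T_out = Σ ṁᵢCp,ᵢTᵢ / Σ ṁᵢCp,ᵢ
      = -6255.6 / 568.96 = -10.995 °C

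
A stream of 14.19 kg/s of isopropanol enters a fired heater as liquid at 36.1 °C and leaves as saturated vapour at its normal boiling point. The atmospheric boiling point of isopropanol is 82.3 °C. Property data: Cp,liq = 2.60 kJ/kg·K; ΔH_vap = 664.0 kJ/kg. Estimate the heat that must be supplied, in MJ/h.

Q = 40100 MJ/h

liquid 36.1→82.3 °C: 120.12 kJ/kg
vaporisation at 82.3 °C: 664 kJ/kg
Δh = 120.12 + 664 = 784.12 kJ/kg
Q = ṁ·Δh = 14.19 kg/s × 784.12 kJ/kg = 11127 kJ/s
|Q| = 11127 kW = 40056 MJ/h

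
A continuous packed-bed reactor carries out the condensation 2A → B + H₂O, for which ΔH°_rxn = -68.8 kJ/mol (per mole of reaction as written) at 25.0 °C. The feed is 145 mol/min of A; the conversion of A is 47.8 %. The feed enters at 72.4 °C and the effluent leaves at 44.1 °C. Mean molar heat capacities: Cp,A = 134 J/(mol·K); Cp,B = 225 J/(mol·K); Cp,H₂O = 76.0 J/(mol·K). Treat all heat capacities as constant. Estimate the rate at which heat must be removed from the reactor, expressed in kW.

Extent of reaction ξ = 0.478 × 145 / 2 = 34.655 mol/min
Reaction term: ξ·ΔH°_rxn = 34.655 × -68.8 = -2384.3 kJ/min
Sensible, feed 72.4→25 °C: -920.98 kJ/min
Outlet flows (mol/min): A 75.69, B 34.655, H₂O 34.655
Sensible, products 25→44.1 °C: 392.96 kJ/min
Q = ΔH = -2912.3 kJ/min = -48.538 kW
Heat removed = 48.538 kW

Q_out = 48.5 kW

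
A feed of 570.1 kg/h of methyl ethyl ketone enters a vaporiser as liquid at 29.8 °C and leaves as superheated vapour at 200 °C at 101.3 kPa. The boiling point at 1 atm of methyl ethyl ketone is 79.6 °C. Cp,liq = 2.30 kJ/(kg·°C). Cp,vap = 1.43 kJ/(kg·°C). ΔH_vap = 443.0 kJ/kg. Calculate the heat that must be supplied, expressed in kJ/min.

Q = 6930 kJ/min

liquid 29.8→79.6 °C: 114.54 kJ/kg
vaporisation at 79.6 °C: 443 kJ/kg
vapour 79.6→200 °C: 172.17 kJ/kg
Δh = 114.54 + 443 + 172.17 = 729.71 kJ/kg
Q = ṁ·Δh = 570.1 kg/h × 729.71 kJ/kg = 416010 kJ/h
|Q| = 115.56 kW = 6933.5 kJ/min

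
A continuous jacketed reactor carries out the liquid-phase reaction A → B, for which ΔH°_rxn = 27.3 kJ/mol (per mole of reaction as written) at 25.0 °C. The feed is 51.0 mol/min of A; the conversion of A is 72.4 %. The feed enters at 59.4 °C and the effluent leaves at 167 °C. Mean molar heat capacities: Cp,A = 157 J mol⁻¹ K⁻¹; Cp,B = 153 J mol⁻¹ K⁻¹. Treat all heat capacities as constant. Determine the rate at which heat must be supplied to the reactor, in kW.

Q_in = 30.8 kW

Extent of reaction ξ = 0.724 × 51.0 = 36.924 mol/min
Reaction term: ξ·ΔH°_rxn = 36.924 × 27.3 = 1008 kJ/min
Sensible, feed 59.4→25 °C: -275.44 kJ/min
Outlet flows (mol/min): A 14.076, B 36.924
Sensible, products 25→167 °C: 1116 kJ/min
Q = ΔH = 1848.6 kJ/min = 30.81 kW
Heat supplied = 30.81 kW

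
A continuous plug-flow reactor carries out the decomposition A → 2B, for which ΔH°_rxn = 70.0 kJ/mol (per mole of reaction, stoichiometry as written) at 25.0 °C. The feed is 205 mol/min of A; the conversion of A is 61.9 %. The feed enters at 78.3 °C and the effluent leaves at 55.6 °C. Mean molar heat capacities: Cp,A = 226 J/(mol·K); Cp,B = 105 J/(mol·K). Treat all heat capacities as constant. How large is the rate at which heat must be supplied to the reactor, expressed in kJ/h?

Extent of reaction ξ = 0.619 × 205 = 126.89 mol/min
Reaction term: ξ·ΔH°_rxn = 126.89 × 70.0 = 8882.6 kJ/min
Sensible, feed 78.3→25 °C: -2469.4 kJ/min
Outlet flows (mol/min): A 78.105, B 253.79
Sensible, products 25→55.6 °C: 1355.6 kJ/min
Q = ΔH = 7768.8 kJ/min = 129.48 kW
Heat supplied = 466130 kJ/h

Q_in = 466000 kJ/h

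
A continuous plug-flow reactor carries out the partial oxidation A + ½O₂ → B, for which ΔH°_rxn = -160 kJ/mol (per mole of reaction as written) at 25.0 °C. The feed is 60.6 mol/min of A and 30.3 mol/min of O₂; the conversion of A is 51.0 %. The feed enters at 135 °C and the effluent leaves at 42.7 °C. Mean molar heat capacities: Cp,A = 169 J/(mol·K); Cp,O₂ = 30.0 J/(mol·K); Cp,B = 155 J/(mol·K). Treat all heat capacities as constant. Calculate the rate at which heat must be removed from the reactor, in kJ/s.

Extent of reaction ξ = 0.510 × 60.6 = 30.906 mol/min
Reaction term: ξ·ΔH°_rxn = 30.906 × -160 = -4945 kJ/min
Sensible, feed 135→25 °C: -1226.5 kJ/min
Outlet flows (mol/min): A 29.694, O₂ 14.847, B 30.906
Sensible, products 25→42.7 °C: 181.5 kJ/min
Q = ΔH = -5990 kJ/min = -99.833 kW
Heat removed = 99.833 kJ/s

Q_out = 99.8 kJ/s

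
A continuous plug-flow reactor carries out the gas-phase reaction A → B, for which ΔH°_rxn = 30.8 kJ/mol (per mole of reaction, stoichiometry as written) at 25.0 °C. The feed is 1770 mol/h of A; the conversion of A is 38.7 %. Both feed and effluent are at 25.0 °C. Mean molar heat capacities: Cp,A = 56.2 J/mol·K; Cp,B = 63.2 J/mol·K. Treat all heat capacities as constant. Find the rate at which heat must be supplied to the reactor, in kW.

Q_in = 5.86 kW

Extent of reaction ξ = 0.387 × 1770 = 684.99 mol/h
Reaction term: ξ·ΔH°_rxn = 684.99 × 30.8 = 21098 kJ/h
Q = ΔH = 21098 kJ/h = 5.8605 kW
Heat supplied = 5.8605 kW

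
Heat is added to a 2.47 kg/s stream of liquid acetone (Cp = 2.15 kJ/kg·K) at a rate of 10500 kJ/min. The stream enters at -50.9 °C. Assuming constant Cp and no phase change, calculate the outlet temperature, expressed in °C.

T_out = -17.9 °C

Q = 10500 kJ/min = 175 kJ/s
ΔT = Q/(ṁ·Cp) = 175/(2.47×2.15) = 32.954 K
T_out = -50.9 + 32.954 = -17.946 °C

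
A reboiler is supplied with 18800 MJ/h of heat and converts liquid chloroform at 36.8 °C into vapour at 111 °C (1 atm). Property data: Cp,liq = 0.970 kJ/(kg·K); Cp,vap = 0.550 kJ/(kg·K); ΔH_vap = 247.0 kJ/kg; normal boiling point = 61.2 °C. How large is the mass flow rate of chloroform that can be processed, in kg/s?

Δh = 0.970×(61.2−36.8) + 247.0 + 0.550×(111−61.2) = 298.06 kJ/kg
Q = 18800 MJ/h = 5222.2 kJ/s = 5222.2 kJ/s
ṁ = Q/Δh = 5222.2 / 298.06 = 17.521 kg/s

ṁ = 17.5 kg/s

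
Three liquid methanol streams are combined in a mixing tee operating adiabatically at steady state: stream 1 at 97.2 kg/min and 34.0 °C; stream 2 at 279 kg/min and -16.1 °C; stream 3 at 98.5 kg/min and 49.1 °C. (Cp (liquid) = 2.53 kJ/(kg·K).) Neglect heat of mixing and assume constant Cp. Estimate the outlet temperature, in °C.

Adiabatic, steady state ⇒ Σ ṁᵢCp,ᵢ(T_out − Tᵢ) = 0
Σ ṁᵢCp,ᵢTᵢ = 97.2×2.53×34.0 + 279×2.53×-16.1 + 98.5×2.53×49.1 = 9232.6
Σ ṁᵢCp,ᵢ = 97.2×2.53 + 279×2.53 + 98.5×2.53 = 1201
T_out = 9232.6 / 1201 = 7.6875 °C

T_out = 7.69 °C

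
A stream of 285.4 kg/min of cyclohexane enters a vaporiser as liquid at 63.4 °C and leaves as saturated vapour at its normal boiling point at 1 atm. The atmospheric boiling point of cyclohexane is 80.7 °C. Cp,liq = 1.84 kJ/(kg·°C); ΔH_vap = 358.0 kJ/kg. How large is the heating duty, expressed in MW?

Q = 1.85 MW

liquid 63.4→80.7 °C: 31.832 kJ/kg
vaporisation at 80.7 °C: 358 kJ/kg
Δh = 31.832 + 358 = 389.83 kJ/kg
Q = ṁ·Δh = 285.4 kg/min × 389.83 kJ/kg = 111260 kJ/min
|Q| = 1854.3 kW = 1.8543 MW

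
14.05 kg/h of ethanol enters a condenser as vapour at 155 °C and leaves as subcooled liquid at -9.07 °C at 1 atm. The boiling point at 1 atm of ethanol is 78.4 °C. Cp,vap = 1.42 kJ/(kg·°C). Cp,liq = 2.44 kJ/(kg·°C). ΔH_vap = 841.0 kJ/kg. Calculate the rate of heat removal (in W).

Q_c = 4540 W

vapour 155→78.4 °C: -108.77 kJ/kg
condensation at 78.4 °C: -841 kJ/kg
liquid 78.4→-9.07 °C: -213.43 kJ/kg
Δh = -108.77 + -841 + -213.43 = -1163.2 kJ/kg
Q = ṁ·Δh = 14.05 kg/h × -1163.2 kJ/kg = -16343 kJ/h
|Q| = 4.5397 kW = 4539.7 W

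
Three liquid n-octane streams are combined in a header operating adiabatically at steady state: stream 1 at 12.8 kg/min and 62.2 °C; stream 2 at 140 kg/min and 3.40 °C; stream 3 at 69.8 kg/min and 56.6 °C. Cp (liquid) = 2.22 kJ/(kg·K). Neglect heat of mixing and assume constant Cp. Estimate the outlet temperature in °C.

Adiabatic, steady state ⇒ Σ ṁᵢCp,ᵢ(T_out − Tᵢ) = 0
Σ ṁᵢCp,ᵢTᵢ = 12.8×2.22×62.2 + 140×2.22×3.40 + 69.8×2.22×56.6 = 11595
Σ ṁᵢCp,ᵢ = 12.8×2.22 + 140×2.22 + 69.8×2.22 = 494.17
T_out = 11595 / 494.17 = 23.463 °C

T_out = 23.5 °C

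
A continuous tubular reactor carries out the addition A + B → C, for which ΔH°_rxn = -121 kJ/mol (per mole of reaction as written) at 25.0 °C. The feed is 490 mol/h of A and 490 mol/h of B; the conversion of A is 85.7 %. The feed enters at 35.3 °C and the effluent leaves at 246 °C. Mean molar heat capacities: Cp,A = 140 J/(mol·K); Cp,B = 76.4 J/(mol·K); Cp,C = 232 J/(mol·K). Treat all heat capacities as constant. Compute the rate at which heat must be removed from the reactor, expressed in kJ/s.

Q_out = 7.51 kJ/s

Extent of reaction ξ = 0.857 × 490 = 419.93 mol/h
Reaction term: ξ·ΔH°_rxn = 419.93 × -121 = -50812 kJ/h
Sensible, feed 35.3→25 °C: -1092.2 kJ/h
Outlet flows (mol/h): A 70.07, B 70.07, C 419.93
Sensible, products 25→246 °C: 24882 kJ/h
Q = ΔH = -27022 kJ/h = -7.5061 kW
Heat removed = 7.5061 kJ/s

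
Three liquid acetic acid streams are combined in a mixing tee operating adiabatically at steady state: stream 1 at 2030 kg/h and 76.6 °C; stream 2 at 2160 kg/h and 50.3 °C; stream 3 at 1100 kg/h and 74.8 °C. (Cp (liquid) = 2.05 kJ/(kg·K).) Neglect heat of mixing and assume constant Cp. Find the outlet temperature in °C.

T_out = 65.5 °C

Energy balance with Q = 0: Σ ṁᵢCp,ᵢ(T_out − Tᵢ) = 0
Σ ṁᵢCp,ᵢTᵢ = 2030×2.05×76.6 + 2160×2.05×50.3 + 1100×2.05×74.8 = 710170
Σ ṁᵢCp,ᵢ = 2030×2.05 + 2160×2.05 + 1100×2.05 = 10844
T_out = 710170 / 10844 = 65.487 °C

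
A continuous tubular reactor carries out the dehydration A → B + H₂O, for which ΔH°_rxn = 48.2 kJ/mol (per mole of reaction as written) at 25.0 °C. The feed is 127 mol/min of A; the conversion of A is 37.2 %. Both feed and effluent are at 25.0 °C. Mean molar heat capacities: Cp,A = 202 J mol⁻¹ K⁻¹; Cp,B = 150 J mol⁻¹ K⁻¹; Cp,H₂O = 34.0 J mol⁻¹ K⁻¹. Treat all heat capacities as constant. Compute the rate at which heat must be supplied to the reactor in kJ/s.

Extent of reaction ξ = 0.372 × 127 = 47.244 mol/min
Reaction term: ξ·ΔH°_rxn = 47.244 × 48.2 = 2277.2 kJ/min
Q = ΔH = 2277.2 kJ/min = 37.953 kW
Heat supplied = 37.953 kJ/s

Q_in = 38.0 kJ/s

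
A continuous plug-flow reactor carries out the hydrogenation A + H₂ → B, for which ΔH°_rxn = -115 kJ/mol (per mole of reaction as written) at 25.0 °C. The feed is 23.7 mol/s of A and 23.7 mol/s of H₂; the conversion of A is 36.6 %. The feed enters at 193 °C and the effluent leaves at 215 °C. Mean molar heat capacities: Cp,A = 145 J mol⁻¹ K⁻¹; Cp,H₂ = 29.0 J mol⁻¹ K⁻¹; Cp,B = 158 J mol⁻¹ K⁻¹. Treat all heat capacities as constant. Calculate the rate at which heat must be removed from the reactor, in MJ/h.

Q_out = 3360 MJ/h

Extent of reaction ξ = 0.366 × 23.7 = 8.6742 mol/s
Reaction term: ξ·ΔH°_rxn = 8.6742 × -115 = -997.53 kJ/s
Sensible, feed 193→25 °C: -692.8 kJ/s
Outlet flows (mol/s): A 15.026, H₂ 15.026, B 8.6742
Sensible, products 25→215 °C: 757.15 kJ/s
Q = ΔH = -933.18 kJ/s = -933.18 kW
Heat removed = 3359.4 MJ/h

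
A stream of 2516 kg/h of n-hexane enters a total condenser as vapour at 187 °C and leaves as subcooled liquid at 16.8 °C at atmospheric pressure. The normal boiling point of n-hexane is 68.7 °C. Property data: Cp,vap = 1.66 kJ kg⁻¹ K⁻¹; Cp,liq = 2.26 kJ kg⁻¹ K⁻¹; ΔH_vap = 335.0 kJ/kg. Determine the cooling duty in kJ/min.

Q_c = 27200 kJ/min

vapour 187→68.7 °C: -196.38 kJ/kg
condensation at 68.7 °C: -335 kJ/kg
liquid 68.7→16.8 °C: -117.29 kJ/kg
Δh = -196.38 + -335 + -117.29 = -648.67 kJ/kg
Q = ṁ·Δh = 2516 kg/h × -648.67 kJ/kg = -1.6321e+06 kJ/h
|Q| = 453.35 kW = 27201 kJ/min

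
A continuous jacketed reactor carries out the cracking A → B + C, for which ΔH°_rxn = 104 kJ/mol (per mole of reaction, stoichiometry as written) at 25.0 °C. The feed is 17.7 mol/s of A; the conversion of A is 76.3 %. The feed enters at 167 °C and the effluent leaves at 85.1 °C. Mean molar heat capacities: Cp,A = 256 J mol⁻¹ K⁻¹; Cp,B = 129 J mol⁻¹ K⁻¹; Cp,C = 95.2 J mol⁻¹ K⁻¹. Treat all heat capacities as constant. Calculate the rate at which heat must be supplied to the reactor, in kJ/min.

Q_in = 60500 kJ/min

Extent of reaction ξ = 0.763 × 17.7 = 13.505 mol/s
Reaction term: ξ·ΔH°_rxn = 13.505 × 104 = 1404.5 kJ/s
Sensible, feed 167→25 °C: -643.43 kJ/s
Outlet flows (mol/s): A 4.1949, B 13.505, C 13.505
Sensible, products 25→85.1 °C: 246.51 kJ/s
Q = ΔH = 1007.6 kJ/s = 1007.6 kW
Heat supplied = 60457 kJ/min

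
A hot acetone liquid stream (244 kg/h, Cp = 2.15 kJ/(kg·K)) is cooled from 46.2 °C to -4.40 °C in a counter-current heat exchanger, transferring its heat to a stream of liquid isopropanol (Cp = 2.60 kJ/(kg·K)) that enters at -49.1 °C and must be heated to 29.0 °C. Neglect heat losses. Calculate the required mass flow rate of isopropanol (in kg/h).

ṁ_c = 131 kg/h

Heat released by hot stream: Q = 244 × 2.15 × (46.2 − -4.40) = 26545 kJ/h
Energy balance on cold side (adiabatic exchanger): Q = ṁ_c·Cp_c·(T_c,out − T_c,in)
ṁ_c = 26545 / [2.60 × (29.0 − -49.1)] = 130.72 kg/h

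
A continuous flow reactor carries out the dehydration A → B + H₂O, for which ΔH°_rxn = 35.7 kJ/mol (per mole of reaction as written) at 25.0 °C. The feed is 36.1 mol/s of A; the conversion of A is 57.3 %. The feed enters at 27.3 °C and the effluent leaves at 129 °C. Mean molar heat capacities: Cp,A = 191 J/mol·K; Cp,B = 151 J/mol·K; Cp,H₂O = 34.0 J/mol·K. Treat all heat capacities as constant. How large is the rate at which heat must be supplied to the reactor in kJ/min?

Extent of reaction ξ = 0.573 × 36.1 = 20.685 mol/s
Reaction term: ξ·ΔH°_rxn = 20.685 × 35.7 = 738.47 kJ/s
Sensible, feed 27.3→25 °C: -15.859 kJ/s
Outlet flows (mol/s): A 15.415, B 20.685, H₂O 20.685
Sensible, products 25→129 °C: 704.18 kJ/s
Q = ΔH = 1426.8 kJ/s = 1426.8 kW
Heat supplied = 85607 kJ/min

Q_in = 85600 kJ/min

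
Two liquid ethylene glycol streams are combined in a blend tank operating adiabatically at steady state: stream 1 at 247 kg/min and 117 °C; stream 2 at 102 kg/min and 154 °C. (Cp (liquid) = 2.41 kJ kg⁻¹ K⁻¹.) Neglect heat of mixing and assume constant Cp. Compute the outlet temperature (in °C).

T_out = 128 °C

Energy balance with Q = 0: Σ ṁᵢCp,ᵢ(T_out − Tᵢ) = 0
Σ ṁᵢCp,ᵢTᵢ = 247×2.41×117 + 102×2.41×154 = 107500
Σ ṁᵢCp,ᵢ = 247×2.41 + 102×2.41 = 841.09
T_out = 107500 / 841.09 = 127.81 °C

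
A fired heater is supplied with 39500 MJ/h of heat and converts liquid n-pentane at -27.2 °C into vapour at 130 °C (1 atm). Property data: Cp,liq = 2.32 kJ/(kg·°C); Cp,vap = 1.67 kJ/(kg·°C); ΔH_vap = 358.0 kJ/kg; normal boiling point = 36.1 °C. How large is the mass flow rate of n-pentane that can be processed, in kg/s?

ṁ = 16.6 kg/s

Δh = 2.32×(36.1−-27.2) + 358.0 + 1.67×(130−36.1) = 661.67 kJ/kg
Q = 39500 MJ/h = 10972 kJ/s = 10972 kJ/s
ṁ = Q/Δh = 10972 / 661.67 = 16.583 kg/s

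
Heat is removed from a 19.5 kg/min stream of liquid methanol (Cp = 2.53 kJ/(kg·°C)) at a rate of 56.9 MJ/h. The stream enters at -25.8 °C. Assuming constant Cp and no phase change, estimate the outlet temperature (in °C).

Q = 56.9 MJ/h = 948.33 kJ/min
ΔT = Q/(ṁ·Cp) = 948.33/(19.5×2.53) = 19.222 K
T_out = -25.8 − 19.222 = -45.022 °C

T_out = -45.0 °C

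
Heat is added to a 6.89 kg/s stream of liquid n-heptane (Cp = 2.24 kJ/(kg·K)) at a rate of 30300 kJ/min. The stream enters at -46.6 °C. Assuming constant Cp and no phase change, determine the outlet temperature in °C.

T_out = -13.9 °C

Q = 30300 kJ/min = 505 kJ/s
ΔT = Q/(ṁ·Cp) = 505/(6.89×2.24) = 32.721 K
T_out = -46.6 + 32.721 = -13.879 °C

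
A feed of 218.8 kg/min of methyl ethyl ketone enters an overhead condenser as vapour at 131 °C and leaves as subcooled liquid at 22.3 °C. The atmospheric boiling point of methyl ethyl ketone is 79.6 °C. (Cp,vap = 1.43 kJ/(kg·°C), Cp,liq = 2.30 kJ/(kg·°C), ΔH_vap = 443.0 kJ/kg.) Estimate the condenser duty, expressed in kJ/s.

Q_c = 2360 kJ/s

vapour 131→79.6 °C: -73.502 kJ/kg
condensation at 79.6 °C: -443 kJ/kg
liquid 79.6→22.3 °C: -131.79 kJ/kg
Δh = -73.502 + -443 + -131.79 = -648.29 kJ/kg
Q = ṁ·Δh = 218.8 kg/min × -648.29 kJ/kg = -141850 kJ/min
|Q| = 2364.1 kW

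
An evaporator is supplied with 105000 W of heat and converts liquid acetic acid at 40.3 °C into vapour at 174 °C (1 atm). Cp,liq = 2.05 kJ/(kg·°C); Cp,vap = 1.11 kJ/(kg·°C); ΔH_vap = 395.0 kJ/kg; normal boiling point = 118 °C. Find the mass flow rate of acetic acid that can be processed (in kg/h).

Δh = 2.05×(118−40.3) + 395.0 + 1.11×(174−118) = 616.44 kJ/kg
Q = 105000 W = 105 kJ/s = 378000 kJ/h
ṁ = Q/Δh = 378000 / 616.44 = 613.19 kg/h

ṁ = 613 kg/h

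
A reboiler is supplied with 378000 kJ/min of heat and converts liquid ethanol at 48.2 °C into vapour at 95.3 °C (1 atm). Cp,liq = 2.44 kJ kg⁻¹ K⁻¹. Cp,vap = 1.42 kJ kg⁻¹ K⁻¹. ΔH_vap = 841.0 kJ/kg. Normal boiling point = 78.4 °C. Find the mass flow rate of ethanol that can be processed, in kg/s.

ṁ = 6.71 kg/s

Δh = 2.44×(78.4−48.2) + 841.0 + 1.42×(95.3−78.4) = 938.69 kJ/kg
Q = 378000 kJ/min = 6300 kJ/s = 6300 kJ/s
ṁ = Q/Δh = 6300 / 938.69 = 6.7115 kg/s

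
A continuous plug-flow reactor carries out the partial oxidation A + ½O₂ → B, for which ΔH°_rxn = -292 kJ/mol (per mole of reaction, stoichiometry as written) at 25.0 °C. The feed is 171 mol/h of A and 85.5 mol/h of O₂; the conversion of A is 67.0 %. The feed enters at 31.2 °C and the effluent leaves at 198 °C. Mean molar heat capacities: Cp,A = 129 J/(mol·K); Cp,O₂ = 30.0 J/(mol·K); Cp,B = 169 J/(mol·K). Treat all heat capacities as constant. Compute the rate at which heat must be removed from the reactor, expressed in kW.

Q_out = 8.01 kW

Extent of reaction ξ = 0.670 × 171 = 114.57 mol/h
Reaction term: ξ·ΔH°_rxn = 114.57 × -292 = -33454 kJ/h
Sensible, feed 31.2→25 °C: -152.67 kJ/h
Outlet flows (mol/h): A 56.43, O₂ 28.215, B 114.57
Sensible, products 25→198 °C: 4755.5 kJ/h
Q = ΔH = -28852 kJ/h = -8.0143 kW
Heat removed = 8.0143 kW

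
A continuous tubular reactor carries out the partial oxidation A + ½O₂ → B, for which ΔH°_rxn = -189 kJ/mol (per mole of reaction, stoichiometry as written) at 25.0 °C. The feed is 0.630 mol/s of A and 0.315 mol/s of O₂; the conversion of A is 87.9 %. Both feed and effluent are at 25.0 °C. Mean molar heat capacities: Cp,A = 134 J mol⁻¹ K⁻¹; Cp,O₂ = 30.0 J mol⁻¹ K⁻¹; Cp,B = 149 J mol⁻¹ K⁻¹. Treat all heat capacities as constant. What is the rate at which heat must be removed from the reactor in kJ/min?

Extent of reaction ξ = 0.879 × 0.630 = 0.55377 mol/s
Reaction term: ξ·ΔH°_rxn = 0.55377 × -189 = -104.66 kJ/s
Q = ΔH = -104.66 kJ/s = -104.66 kW
Heat removed = 6279.8 kJ/min

Q_out = 6280 kJ/min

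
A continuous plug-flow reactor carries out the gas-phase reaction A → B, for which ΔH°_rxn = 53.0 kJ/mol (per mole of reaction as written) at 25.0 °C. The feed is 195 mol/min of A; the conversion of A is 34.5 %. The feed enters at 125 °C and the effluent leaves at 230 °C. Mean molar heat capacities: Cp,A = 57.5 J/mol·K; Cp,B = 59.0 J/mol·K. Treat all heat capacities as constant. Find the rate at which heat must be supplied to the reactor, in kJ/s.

Q_in = 79.4 kJ/s

Extent of reaction ξ = 0.345 × 195 = 67.275 mol/min
Reaction term: ξ·ΔH°_rxn = 67.275 × 53.0 = 3565.6 kJ/min
Sensible, feed 125→25 °C: -1121.2 kJ/min
Outlet flows (mol/min): A 127.73, B 67.275
Sensible, products 25→230 °C: 2319.2 kJ/min
Q = ΔH = 4763.6 kJ/min = 79.393 kW
Heat supplied = 79.393 kJ/s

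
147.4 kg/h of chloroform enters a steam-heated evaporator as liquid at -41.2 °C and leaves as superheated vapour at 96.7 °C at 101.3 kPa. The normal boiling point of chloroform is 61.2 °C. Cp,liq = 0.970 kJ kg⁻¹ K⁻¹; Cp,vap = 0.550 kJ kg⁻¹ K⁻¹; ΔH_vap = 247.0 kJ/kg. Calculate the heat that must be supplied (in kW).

liquid -41.2→61.2 °C: 99.328 kJ/kg
vaporisation at 61.2 °C: 247 kJ/kg
vapour 61.2→96.7 °C: 19.525 kJ/kg
Δh = 99.328 + 247 + 19.525 = 365.85 kJ/kg
Q = ṁ·Δh = 147.4 kg/h × 365.85 kJ/kg = 53927 kJ/h
|Q| = 14.98 kW

Q = 15.0 kW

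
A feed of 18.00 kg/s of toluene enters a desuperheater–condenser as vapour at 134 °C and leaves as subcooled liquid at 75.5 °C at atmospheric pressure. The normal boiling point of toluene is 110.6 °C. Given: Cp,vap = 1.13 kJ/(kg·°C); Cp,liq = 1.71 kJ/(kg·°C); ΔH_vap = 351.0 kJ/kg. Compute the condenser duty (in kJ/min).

Q_c = 472000 kJ/min

vapour 134→110.6 °C: -26.442 kJ/kg
condensation at 110.6 °C: -351 kJ/kg
liquid 110.6→75.5 °C: -60.021 kJ/kg
Δh = -26.442 + -351 + -60.021 = -437.46 kJ/kg
Q = ṁ·Δh = 18.00 kg/s × -437.46 kJ/kg = -7874.3 kJ/s
|Q| = 7874.3 kW = 472460 kJ/min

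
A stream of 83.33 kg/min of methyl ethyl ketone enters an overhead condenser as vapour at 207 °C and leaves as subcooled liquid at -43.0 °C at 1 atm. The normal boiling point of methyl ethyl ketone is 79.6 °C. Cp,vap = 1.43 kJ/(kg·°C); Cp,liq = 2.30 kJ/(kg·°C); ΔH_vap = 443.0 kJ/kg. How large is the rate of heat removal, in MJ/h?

vapour 207→79.6 °C: -182.18 kJ/kg
condensation at 79.6 °C: -443 kJ/kg
liquid 79.6→-43.0 °C: -281.98 kJ/kg
Δh = -182.18 + -443 + -281.98 = -907.16 kJ/kg
Q = ṁ·Δh = 83.33 kg/min × -907.16 kJ/kg = -75594 kJ/min
|Q| = 1259.9 kW = 4535.6 MJ/h

Q_c = 4540 MJ/h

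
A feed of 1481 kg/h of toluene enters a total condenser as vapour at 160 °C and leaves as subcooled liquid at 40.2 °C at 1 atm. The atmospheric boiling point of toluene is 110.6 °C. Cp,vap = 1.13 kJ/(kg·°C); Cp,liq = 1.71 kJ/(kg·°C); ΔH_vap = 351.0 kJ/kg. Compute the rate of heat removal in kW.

Q_c = 217 kW

vapour 160→110.6 °C: -55.822 kJ/kg
condensation at 110.6 °C: -351 kJ/kg
liquid 110.6→40.2 °C: -120.38 kJ/kg
Δh = -55.822 + -351 + -120.38 = -527.21 kJ/kg
Q = ṁ·Δh = 1481 kg/h × -527.21 kJ/kg = -780790 kJ/h
|Q| = 216.89 kW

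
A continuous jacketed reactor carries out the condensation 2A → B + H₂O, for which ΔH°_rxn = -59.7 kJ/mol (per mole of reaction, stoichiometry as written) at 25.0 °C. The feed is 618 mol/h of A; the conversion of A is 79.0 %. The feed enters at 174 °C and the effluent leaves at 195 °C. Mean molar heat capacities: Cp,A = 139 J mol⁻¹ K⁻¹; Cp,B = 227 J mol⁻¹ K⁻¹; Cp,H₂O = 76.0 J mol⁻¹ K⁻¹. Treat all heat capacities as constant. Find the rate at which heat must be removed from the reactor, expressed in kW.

Q_out = 3.26 kW

Extent of reaction ξ = 0.790 × 618 / 2 = 244.11 mol/h
Reaction term: ξ·ΔH°_rxn = 244.11 × -59.7 = -14573 kJ/h
Sensible, feed 174→25 °C: -12799 kJ/h
Outlet flows (mol/h): A 129.78, B 244.11, H₂O 244.11
Sensible, products 25→195 °C: 15641 kJ/h
Q = ΔH = -11732 kJ/h = -3.2589 kW
Heat removed = 3.2589 kW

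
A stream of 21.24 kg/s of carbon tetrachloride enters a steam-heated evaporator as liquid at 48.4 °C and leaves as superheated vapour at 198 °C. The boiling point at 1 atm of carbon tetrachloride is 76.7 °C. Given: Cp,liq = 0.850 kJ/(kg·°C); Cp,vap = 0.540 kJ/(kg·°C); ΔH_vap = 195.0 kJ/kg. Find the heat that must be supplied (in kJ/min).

liquid 48.4→76.7 °C: 24.055 kJ/kg
vaporisation at 76.7 °C: 195 kJ/kg
vapour 76.7→198 °C: 65.502 kJ/kg
Δh = 24.055 + 195 + 65.502 = 284.56 kJ/kg
Q = ṁ·Δh = 21.24 kg/s × 284.56 kJ/kg = 6044 kJ/s
|Q| = 6044 kW = 362640 kJ/min

Q = 363000 kJ/min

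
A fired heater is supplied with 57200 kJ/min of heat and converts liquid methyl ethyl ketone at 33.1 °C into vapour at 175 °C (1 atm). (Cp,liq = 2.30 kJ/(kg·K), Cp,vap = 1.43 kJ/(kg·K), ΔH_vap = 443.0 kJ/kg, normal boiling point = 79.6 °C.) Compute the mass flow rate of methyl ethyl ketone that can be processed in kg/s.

Δh = 2.30×(79.6−33.1) + 443.0 + 1.43×(175−79.6) = 686.37 kJ/kg
Q = 57200 kJ/min = 953.33 kJ/s = 953.33 kJ/s
ṁ = Q/Δh = 953.33 / 686.37 = 1.3889 kg/s

ṁ = 1.39 kg/s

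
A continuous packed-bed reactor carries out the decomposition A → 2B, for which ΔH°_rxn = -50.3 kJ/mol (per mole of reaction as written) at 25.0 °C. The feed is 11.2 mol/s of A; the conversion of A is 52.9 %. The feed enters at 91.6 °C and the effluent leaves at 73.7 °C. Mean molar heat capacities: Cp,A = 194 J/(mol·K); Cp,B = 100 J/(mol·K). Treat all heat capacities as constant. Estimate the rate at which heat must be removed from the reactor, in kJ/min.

Extent of reaction ξ = 0.529 × 11.2 = 5.9248 mol/s
Reaction term: ξ·ΔH°_rxn = 5.9248 × -50.3 = -298.02 kJ/s
Sensible, feed 91.6→25 °C: -144.71 kJ/s
Outlet flows (mol/s): A 5.2752, B 11.85
Sensible, products 25→73.7 °C: 107.55 kJ/s
Q = ΔH = -335.18 kJ/s = -335.18 kW
Heat removed = 20111 kJ/min

Q_out = 20100 kJ/min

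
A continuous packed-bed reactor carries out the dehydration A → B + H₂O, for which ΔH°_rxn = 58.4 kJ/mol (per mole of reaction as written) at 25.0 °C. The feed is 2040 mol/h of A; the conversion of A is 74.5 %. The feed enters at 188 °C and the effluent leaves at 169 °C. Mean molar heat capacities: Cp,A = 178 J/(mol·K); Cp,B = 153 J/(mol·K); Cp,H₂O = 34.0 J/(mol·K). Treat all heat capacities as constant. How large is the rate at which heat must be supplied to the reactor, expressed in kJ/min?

Q_in = 1400 kJ/min

Extent of reaction ξ = 0.745 × 2040 = 1519.8 mol/h
Reaction term: ξ·ΔH°_rxn = 1519.8 × 58.4 = 88756 kJ/h
Sensible, feed 188→25 °C: -59189 kJ/h
Outlet flows (mol/h): A 520.2, B 1519.8, H₂O 1519.8
Sensible, products 25→169 °C: 54259 kJ/h
Q = ΔH = 83827 kJ/h = 23.285 kW
Heat supplied = 1397.1 kJ/min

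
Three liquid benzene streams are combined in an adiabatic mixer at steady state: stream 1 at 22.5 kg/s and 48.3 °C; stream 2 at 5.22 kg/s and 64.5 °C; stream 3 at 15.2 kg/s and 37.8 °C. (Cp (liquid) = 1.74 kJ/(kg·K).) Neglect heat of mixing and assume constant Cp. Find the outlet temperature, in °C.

Energy balance with Q = 0: Σ ṁᵢCp,ᵢ(T_out − Tᵢ) = 0
Σ ṁᵢCp,ᵢTᵢ = 22.5×1.74×48.3 + 5.22×1.74×64.5 + 15.2×1.74×37.8 = 3476.5
Σ ṁᵢCp,ᵢ = 22.5×1.74 + 5.22×1.74 + 15.2×1.74 = 74.681
T_out = 3476.5 / 74.681 = 46.552 °C

T_out = 46.6 °C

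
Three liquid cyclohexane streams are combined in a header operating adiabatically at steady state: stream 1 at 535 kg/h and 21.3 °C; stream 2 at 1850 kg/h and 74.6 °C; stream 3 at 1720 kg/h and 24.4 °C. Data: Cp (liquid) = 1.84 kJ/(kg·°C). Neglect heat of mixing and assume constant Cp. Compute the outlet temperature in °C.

Energy balance with Q = 0: Σ ṁᵢCp,ᵢ(T_out − Tᵢ) = 0
T_out = Σ ṁᵢCp,ᵢTᵢ / Σ ṁᵢCp,ᵢ
      = 352130 / 7553.2 = 46.62 °C

T_out = 46.6 °C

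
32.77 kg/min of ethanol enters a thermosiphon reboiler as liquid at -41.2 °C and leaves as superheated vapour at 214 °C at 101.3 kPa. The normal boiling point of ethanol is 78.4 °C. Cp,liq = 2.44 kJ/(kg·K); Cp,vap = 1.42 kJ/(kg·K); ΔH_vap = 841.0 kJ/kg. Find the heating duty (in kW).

liquid -41.2→78.4 °C: 291.82 kJ/kg
vaporisation at 78.4 °C: 841 kJ/kg
vapour 78.4→214 °C: 192.55 kJ/kg
Δh = 291.82 + 841 + 192.55 = 1325.4 kJ/kg
Q = ṁ·Δh = 32.77 kg/min × 1325.4 kJ/kg = 43433 kJ/min
|Q| = 723.88 kW

Q = 724 kW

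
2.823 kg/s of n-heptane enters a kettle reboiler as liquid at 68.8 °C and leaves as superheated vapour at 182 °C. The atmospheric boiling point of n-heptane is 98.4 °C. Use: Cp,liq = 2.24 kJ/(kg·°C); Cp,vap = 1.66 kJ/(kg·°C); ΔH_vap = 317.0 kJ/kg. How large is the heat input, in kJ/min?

liquid 68.8→98.4 °C: 66.304 kJ/kg
vaporisation at 98.4 °C: 317 kJ/kg
vapour 98.4→182 °C: 138.78 kJ/kg
Δh = 66.304 + 317 + 138.78 = 522.08 kJ/kg
Q = ṁ·Δh = 2.823 kg/s × 522.08 kJ/kg = 1473.8 kJ/s
|Q| = 1473.8 kW = 88430 kJ/min

Q = 88400 kJ/min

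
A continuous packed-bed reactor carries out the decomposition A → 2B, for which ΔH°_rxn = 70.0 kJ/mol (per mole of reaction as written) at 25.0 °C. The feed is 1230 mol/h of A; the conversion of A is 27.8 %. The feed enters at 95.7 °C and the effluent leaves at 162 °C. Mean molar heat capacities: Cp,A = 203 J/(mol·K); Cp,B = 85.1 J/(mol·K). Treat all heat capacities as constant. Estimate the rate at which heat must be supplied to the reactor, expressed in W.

Q_in = 10800 W

Extent of reaction ξ = 0.278 × 1230 = 341.94 mol/h
Reaction term: ξ·ΔH°_rxn = 341.94 × 70.0 = 23936 kJ/h
Sensible, feed 95.7→25 °C: -17653 kJ/h
Outlet flows (mol/h): A 888.06, B 683.88
Sensible, products 25→162 °C: 32671 kJ/h
Q = ΔH = 38954 kJ/h = 10.82 kW
Heat supplied = 10820 W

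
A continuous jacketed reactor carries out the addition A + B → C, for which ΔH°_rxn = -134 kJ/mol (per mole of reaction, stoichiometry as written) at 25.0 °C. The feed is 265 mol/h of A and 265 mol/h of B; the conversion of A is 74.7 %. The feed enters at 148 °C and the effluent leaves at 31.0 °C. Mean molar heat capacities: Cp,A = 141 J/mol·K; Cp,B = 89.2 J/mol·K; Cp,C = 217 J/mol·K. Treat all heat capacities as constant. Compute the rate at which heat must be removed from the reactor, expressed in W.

Q_out = 9360 W

Extent of reaction ξ = 0.747 × 265 = 197.96 mol/h
Reaction term: ξ·ΔH°_rxn = 197.96 × -134 = -26526 kJ/h
Sensible, feed 148→25 °C: -7503.4 kJ/h
Outlet flows (mol/h): A 67.045, B 67.045, C 197.96
Sensible, products 25→31.0 °C: 350.34 kJ/h
Q = ΔH = -33679 kJ/h = -9.3553 kW
Heat removed = 9355.3 W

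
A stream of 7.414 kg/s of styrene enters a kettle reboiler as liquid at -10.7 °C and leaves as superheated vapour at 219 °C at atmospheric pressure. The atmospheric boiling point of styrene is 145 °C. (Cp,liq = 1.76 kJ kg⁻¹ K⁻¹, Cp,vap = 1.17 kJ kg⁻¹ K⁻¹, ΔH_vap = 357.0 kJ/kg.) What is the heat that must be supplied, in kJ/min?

Q = 319000 kJ/min

liquid -10.7→145 °C: 274.03 kJ/kg
vaporisation at 145 °C: 357 kJ/kg
vapour 145→219 °C: 86.58 kJ/kg
Δh = 274.03 + 357 + 86.58 = 717.61 kJ/kg
Q = ṁ·Δh = 7.414 kg/s × 717.61 kJ/kg = 5320.4 kJ/s
|Q| = 5320.4 kW = 319220 kJ/min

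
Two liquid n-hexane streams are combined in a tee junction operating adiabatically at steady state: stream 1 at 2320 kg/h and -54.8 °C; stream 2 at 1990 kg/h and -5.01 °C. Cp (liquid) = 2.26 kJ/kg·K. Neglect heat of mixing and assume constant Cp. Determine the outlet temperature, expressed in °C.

T_out = -31.8 °C

Energy balance with Q = 0: Σ ṁᵢCp,ᵢ(T_out − Tᵢ) = 0
Σ ṁᵢCp,ᵢTᵢ = 2320×2.26×-54.8 + 1990×2.26×-5.01 = -309860
Σ ṁᵢCp,ᵢ = 2320×2.26 + 1990×2.26 = 9740.6
T_out = -309860 / 9740.6 = -31.811 °C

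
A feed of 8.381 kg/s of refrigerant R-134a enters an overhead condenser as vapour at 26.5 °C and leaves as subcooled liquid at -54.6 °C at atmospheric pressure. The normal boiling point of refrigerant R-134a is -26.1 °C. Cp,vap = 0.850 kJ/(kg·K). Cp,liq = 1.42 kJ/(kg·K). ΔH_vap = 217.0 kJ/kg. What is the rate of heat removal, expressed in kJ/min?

Q_c = 152000 kJ/min

vapour 26.5→-26.1 °C: -44.71 kJ/kg
condensation at -26.1 °C: -217 kJ/kg
liquid -26.1→-54.6 °C: -40.47 kJ/kg
Δh = -44.71 + -217 + -40.47 = -302.18 kJ/kg
Q = ṁ·Δh = 8.381 kg/s × -302.18 kJ/kg = -2532.6 kJ/s
|Q| = 2532.6 kW = 151950 kJ/min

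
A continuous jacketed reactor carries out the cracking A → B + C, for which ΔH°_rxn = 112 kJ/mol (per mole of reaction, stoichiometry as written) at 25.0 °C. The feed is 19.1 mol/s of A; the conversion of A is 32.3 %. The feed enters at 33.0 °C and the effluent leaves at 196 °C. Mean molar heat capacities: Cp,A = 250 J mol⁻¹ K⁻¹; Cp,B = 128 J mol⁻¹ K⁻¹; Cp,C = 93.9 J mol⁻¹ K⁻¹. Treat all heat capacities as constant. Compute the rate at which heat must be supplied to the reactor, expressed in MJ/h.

Extent of reaction ξ = 0.323 × 19.1 = 6.1693 mol/s
Reaction term: ξ·ΔH°_rxn = 6.1693 × 112 = 690.96 kJ/s
Sensible, feed 33.0→25 °C: -38.2 kJ/s
Outlet flows (mol/s): A 12.931, B 6.1693, C 6.1693
Sensible, products 25→196 °C: 786.88 kJ/s
Q = ΔH = 1439.6 kJ/s = 1439.6 kW
Heat supplied = 5182.7 MJ/h

Q_in = 5180 MJ/h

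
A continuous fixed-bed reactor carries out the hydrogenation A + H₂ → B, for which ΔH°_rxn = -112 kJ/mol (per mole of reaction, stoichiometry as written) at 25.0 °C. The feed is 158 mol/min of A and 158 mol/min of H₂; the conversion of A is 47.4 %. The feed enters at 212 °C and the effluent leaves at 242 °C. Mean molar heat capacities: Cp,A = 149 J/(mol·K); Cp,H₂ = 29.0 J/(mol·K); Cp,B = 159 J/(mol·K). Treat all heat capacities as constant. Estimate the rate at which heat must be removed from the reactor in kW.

Extent of reaction ξ = 0.474 × 158 = 74.892 mol/min
Reaction term: ξ·ΔH°_rxn = 74.892 × -112 = -8387.9 kJ/min
Sensible, feed 212→25 °C: -5259.2 kJ/min
Outlet flows (mol/min): A 83.108, H₂ 83.108, B 74.892
Sensible, products 25→242 °C: 5794.1 kJ/min
Q = ΔH = -7853 kJ/min = -130.88 kW
Heat removed = 130.88 kW

Q_out = 131 kW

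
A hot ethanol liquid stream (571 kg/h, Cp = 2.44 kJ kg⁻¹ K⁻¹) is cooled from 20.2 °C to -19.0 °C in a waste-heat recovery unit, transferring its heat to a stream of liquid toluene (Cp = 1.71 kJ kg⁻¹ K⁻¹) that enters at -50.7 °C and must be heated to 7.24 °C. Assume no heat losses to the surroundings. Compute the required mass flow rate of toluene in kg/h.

ṁ_c = 551 kg/h

Heat released by hot stream: Q = 571 × 2.44 × (20.2 − -19.0) = 54615 kJ/h
Energy balance on cold side (adiabatic exchanger): Q = ṁ_c·Cp_c·(T_c,out − T_c,in)
ṁ_c = 54615 / [1.71 × (7.24 − -50.7)] = 551.24 kg/h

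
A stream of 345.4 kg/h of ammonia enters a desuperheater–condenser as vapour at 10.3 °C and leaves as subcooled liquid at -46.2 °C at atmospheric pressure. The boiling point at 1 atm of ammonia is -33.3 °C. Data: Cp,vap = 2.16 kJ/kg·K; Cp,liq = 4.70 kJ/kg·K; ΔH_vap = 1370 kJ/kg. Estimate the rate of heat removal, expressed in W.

Q_c = 146000 W

vapour 10.3→-33.3 °C: -94.176 kJ/kg
condensation at -33.3 °C: -1370 kJ/kg
liquid -33.3→-46.2 °C: -60.63 kJ/kg
Δh = -94.176 + -1370 + -60.63 = -1524.8 kJ/kg
Q = ṁ·Δh = 345.4 kg/h × -1524.8 kJ/kg = -526670 kJ/h
|Q| = 146.3 kW = 146300 W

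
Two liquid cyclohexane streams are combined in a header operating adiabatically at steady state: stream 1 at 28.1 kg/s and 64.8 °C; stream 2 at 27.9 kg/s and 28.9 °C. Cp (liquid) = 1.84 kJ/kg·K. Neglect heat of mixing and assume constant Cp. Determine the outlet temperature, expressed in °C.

T_out = 46.9 °C

Adiabatic, steady state ⇒ Σ ṁᵢCp,ᵢ(T_out − Tᵢ) = 0
T_out = Σ ṁᵢCp,ᵢTᵢ / Σ ṁᵢCp,ᵢ
      = 4834 / 103.04 = 46.914 °C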